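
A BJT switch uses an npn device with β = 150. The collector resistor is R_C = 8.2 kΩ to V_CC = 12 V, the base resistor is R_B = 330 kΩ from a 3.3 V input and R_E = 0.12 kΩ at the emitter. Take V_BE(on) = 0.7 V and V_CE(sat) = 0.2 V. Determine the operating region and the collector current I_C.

Assume active. Base-emitter loop: I_B = (V_BB − V_BE)/(R_B + (β+1)R_E) = (3.3 − 0.7)/(330 + 151×0.12) = 0.00747 mA.
I_C = β·I_B = 150×0.00747 = 1.12 mA.
V_CE = V_CC − I_C·R_C − I_E·R_E = 12 − 1.12×8.2 − 1.13×0.12 = 2.68 V > V_CE(sat), so the active-region assumption holds.

active; I_C ≈ 1.1 mA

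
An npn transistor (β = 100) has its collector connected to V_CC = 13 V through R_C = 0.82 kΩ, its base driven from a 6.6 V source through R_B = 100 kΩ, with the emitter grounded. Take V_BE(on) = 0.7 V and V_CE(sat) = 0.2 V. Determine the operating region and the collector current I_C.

Assume active. Base-emitter loop: I_B = (V_BB − V_BE)/R_B = (6.6 − 0.7)/100 = 0.059 mA.
I_C = β·I_B = 100×0.059 = 5.9 mA.
V_CE = V_CC − I_C·R_C = 13 − 5.9×0.82 = 8.16 V > V_CE(sat), so the active-region assumption holds.

active; I_C ≈ 5.9 mA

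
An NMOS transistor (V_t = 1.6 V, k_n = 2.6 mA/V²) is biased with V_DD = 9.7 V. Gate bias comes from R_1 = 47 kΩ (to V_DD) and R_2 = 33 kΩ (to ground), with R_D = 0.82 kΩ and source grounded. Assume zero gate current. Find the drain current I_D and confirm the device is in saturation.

V_G = V_DD·R_2/(R_1+R_2) = 9.7×33/80 = 4 V. With the source grounded, V_GS = V_G = 4 V.
Assume saturation: I_D = (k_n/2)(V_GS − V_t)² = (2.6/2)×(4 − 1.6)² = 1.3×2.4² = 7.5 mA.
V_DS = V_DD − I_D·R_D = 9.7 − 7.5×0.82 = 3.55 V.
Saturation requires V_DS ≥ V_GS − V_t = 2.4 V; 3.55 ≥ 2.4 ✓.

I_D ≈ 7.5 mA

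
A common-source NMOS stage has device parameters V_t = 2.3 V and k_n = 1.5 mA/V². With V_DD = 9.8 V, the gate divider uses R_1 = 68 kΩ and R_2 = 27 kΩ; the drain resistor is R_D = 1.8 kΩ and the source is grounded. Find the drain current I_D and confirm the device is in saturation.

I_D ≈ 0.18 mA

V_G = V_DD·R_2/(R_1+R_2) = 9.8×27/95 = 2.79 V. With the source grounded, V_GS = V_G = 2.79 V.
Assume saturation: I_D = (k_n/2)(V_GS − V_t)² = (1.5/2)×(2.79 − 2.3)² = 0.75×0.485² = 0.177 mA.
V_DS = V_DD − I_D·R_D = 9.8 − 0.177×1.8 = 9.48 V.
Saturation requires V_DS ≥ V_GS − V_t = 0.485 V; 9.48 ≥ 0.485 ✓.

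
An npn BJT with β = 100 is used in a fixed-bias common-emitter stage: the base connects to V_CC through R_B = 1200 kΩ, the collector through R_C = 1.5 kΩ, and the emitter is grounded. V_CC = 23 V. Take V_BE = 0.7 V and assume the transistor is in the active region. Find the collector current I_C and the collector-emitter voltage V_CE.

Base loop: V_CC = I_B·R_B + V_BE, so I_B = (23 − 0.7)/1200 kΩ = 0.0186 mA.
In the active region I_C = β·I_B = 100 × 0.0186 = 1.86 mA.
Collector loop: V_CE = V_CC − I_C·R_C = 23 − 1.86×1.5 = 20.2 V.
Since V_CE = 20.2 V > V_CE(sat) ≈ 0.2 V, the transistor is in the active region as assumed.

I_C ≈ 1.9 mA, V_CE ≈ 20 V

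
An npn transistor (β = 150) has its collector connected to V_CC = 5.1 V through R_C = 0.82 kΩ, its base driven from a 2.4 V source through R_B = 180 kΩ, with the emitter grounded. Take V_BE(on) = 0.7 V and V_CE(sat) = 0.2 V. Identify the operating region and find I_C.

Assume active. Base-emitter loop: I_B = (V_BB − V_BE)/R_B = (2.4 − 0.7)/180 = 0.00944 mA.
I_C = β·I_B = 150×0.00944 = 1.42 mA.
V_CE = V_CC − I_C·R_C = 5.1 − 1.42×0.82 = 3.94 V > V_CE(sat), so the active-region assumption holds.

active; I_C ≈ 1.4 mA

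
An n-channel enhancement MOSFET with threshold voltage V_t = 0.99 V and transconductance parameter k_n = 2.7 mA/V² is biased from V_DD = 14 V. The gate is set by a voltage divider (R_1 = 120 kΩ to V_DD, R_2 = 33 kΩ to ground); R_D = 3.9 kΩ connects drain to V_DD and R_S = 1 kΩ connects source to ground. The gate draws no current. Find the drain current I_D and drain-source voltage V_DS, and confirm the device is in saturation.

V_G = V_DD·R_2/(R_1+R_2) = 14×33/153 = 3.02 V.
Assume saturation: I_D = (k_n/2)(V_GS − V_t)² with V_GS = V_G − I_D·R_S = 3.02 − 1·I_D.
Substituting gives 1.35·I_D² − 6.48·I_D + 5.56 = 0, with roots I_D = 1.12 or 3.68 mA.
The root I_D = 3.68 mA gives V_GS = -0.661 V ≤ V_t, so take I_D = 1.12 mA.
Then V_GS = 1.9 V and V_DS = V_DD − I_D(R_D+R_S) = 14 − 1.12×4.9 = 8.52 V.
Saturation requires V_DS ≥ V_GS − V_t = 0.91 V; 8.52 ≥ 0.91 ✓.

I_D ≈ 1.1 mA, V_DS ≈ 8.5 V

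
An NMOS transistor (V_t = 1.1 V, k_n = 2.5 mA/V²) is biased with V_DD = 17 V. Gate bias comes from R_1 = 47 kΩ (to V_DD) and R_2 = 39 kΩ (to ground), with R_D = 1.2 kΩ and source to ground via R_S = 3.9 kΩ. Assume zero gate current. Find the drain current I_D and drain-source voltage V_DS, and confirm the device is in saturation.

I_D ≈ 1.4 mA, V_DS ≈ 9.8 V

V_G = V_DD·R_2/(R_1+R_2) = 17×39/86 = 7.71 V.
Assume saturation: I_D = (k_n/2)(V_GS − V_t)² with V_GS = V_G − I_D·R_S = 7.71 − 3.9·I_D.
Substituting gives 19·I_D² − 65.4·I_D + 54.6 = 0, with roots I_D = 1.42 or 2.02 mA.
The root I_D = 2.02 mA gives V_GS = -0.171 V ≤ V_t, so take I_D = 1.42 mA.
Then V_GS = 2.17 V and V_DS = V_DD − I_D(R_D+R_S) = 17 − 1.42×5.1 = 9.75 V.
Saturation requires V_DS ≥ V_GS − V_t = 1.07 V; 9.75 ≥ 1.07 ✓.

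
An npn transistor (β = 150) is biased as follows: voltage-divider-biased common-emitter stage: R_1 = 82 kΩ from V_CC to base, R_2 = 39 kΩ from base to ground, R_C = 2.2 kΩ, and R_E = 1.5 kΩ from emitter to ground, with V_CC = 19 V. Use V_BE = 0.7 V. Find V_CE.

V_CE ≈ 7.1 V

Thevenize the base divider: V_Th = V_CC·R_2/(R_1+R_2) = 19×39/121 = 6.12 V, R_Th = R_1‖R_2 = 26.4 kΩ.
Base-emitter loop: V_Th = I_B·R_Th + V_BE + (β+1)I_B·R_E, so I_B = (6.12 − 0.7) / (26.4 + 151×1.5) = 0.0214 mA.
I_C = β·I_B = 150×0.0214 = 3.22 mA, and I_E = (β+1)I_B = 3.24 mA.
V_CE = V_CC − I_C·R_C − I_E·R_E = 19 − 3.22×2.2 − 3.24×1.5 = 7.07 V.
V_CE = 7.07 V > 0.2 V confirms active-region operation.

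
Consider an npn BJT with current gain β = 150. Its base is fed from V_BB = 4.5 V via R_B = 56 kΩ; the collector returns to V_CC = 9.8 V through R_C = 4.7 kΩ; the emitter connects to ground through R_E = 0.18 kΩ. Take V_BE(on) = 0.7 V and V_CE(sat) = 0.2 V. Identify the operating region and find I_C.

saturation; I_C ≈ 2 mA

Assume active: I_B = (4.5 − 0.7)/(56 + 151×0.18) = 0.0457 mA, I_C = β·I_B = 6.85 mA.
Then V_CE = 9.8 − 6.85×4.7 − 6.9×0.18 = -23.6 V < 0.2 V — the active assumption fails.
Re-solve with V_CE = 0.2 V. KCL at the emitter: V_E/R_E = (V_BB−0.7−V_E)/R_B + (V_CC−0.2−V_E)/R_C, giving V_E = 0.365 V.
I_C = (V_CC − 0.2 − V_E)/R_C = (9.6 − 0.365)/4.7 = 1.96 mA.
Check: I_B = (3.8 − 0.365)/56 = 0.0613 mA, and β·I_B = 9.2 mA > I_C, confirming saturation.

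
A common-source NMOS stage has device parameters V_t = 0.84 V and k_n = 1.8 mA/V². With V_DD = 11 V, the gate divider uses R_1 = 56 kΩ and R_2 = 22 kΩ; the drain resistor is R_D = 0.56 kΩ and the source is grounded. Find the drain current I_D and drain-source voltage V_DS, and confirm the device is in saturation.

V_G = V_DD·R_2/(R_1+R_2) = 11×22/78 = 3.1 V. With the source grounded, V_GS = V_G = 3.1 V.
Assume saturation: I_D = (k_n/2)(V_GS − V_t)² = (1.8/2)×(3.1 − 0.84)² = 0.9×2.26² = 4.61 mA.
V_DS = V_DD − I_D·R_D = 11 − 4.61×0.56 = 8.42 V.
Saturation requires V_DS ≥ V_GS − V_t = 2.26 V; 8.42 ≥ 2.26 ✓.

I_D ≈ 4.6 mA, V_DS ≈ 8.4 V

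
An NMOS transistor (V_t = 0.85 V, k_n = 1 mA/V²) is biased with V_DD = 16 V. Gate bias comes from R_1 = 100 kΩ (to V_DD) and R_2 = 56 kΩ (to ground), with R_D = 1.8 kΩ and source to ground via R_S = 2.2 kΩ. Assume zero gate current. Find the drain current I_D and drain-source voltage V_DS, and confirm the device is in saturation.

I_D ≈ 1.5 mA, V_DS ≈ 10 V

V_G = V_DD·R_2/(R_1+R_2) = 16×56/156 = 5.74 V.
Assume saturation: I_D = (k_n/2)(V_GS − V_t)² with V_GS = V_G − I_D·R_S = 5.74 − 2.2·I_D.
Substituting gives 2.42·I_D² − 11.8·I_D + 12 = 0, with roots I_D = 1.45 or 3.41 mA.
The root I_D = 3.41 mA gives V_GS = -1.76 V ≤ V_t, so take I_D = 1.45 mA.
Then V_GS = 2.55 V and V_DS = V_DD − I_D(R_D+R_S) = 16 − 1.45×4 = 10.2 V.
Saturation requires V_DS ≥ V_GS − V_t = 1.7 V; 10.2 ≥ 1.7 ✓.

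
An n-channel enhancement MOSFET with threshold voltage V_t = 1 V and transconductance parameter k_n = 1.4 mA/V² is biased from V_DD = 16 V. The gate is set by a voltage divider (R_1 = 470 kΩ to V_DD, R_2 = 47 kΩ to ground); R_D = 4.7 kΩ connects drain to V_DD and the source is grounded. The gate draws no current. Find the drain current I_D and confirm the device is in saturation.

I_D ≈ 0.14 mA

V_G = V_DD·R_2/(R_1+R_2) = 16×47/517 = 1.45 V. With the source grounded, V_GS = V_G = 1.45 V.
Assume saturation: I_D = (k_n/2)(V_GS − V_t)² = (1.4/2)×(1.45 − 1)² = 0.7×0.455² = 0.145 mA.
V_DS = V_DD − I_D·R_D = 16 − 0.145×4.7 = 15.3 V.
Saturation requires V_DS ≥ V_GS − V_t = 0.455 V; 15.3 ≥ 0.455 ✓.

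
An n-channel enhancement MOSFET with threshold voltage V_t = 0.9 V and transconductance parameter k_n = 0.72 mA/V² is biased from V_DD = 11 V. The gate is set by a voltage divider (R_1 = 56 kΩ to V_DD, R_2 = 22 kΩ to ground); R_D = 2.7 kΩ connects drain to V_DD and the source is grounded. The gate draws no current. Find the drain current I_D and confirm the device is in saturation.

I_D ≈ 1.7 mA

V_G = V_DD·R_2/(R_1+R_2) = 11×22/78 = 3.1 V. With the source grounded, V_GS = V_G = 3.1 V.
Assume saturation: I_D = (k_n/2)(V_GS − V_t)² = (0.72/2)×(3.1 − 0.9)² = 0.36×2.2² = 1.75 mA.
V_DS = V_DD − I_D·R_D = 11 − 1.75×2.7 = 6.28 V.
Saturation requires V_DS ≥ V_GS − V_t = 2.2 V; 6.28 ≥ 2.2 ✓.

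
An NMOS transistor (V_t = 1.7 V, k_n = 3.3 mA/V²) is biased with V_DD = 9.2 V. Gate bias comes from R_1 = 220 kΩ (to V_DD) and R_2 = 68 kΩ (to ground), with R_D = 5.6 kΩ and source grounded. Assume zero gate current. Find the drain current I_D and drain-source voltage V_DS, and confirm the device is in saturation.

V_G = V_DD·R_2/(R_1+R_2) = 9.2×68/288 = 2.17 V. With the source grounded, V_GS = V_G = 2.17 V.
Assume saturation: I_D = (k_n/2)(V_GS − V_t)² = (3.3/2)×(2.17 − 1.7)² = 1.65×0.472² = 0.368 mA.
V_DS = V_DD − I_D·R_D = 9.2 − 0.368×5.6 = 7.14 V.
Saturation requires V_DS ≥ V_GS − V_t = 0.472 V; 7.14 ≥ 0.472 ✓.

I_D ≈ 0.37 mA, V_DS ≈ 7.1 V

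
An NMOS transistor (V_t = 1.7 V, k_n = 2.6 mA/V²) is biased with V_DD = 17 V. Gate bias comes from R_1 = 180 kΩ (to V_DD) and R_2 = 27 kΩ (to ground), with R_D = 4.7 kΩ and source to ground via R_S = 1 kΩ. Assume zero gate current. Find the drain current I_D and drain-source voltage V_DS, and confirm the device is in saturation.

I_D ≈ 0.16 mA, V_DS ≈ 16 V

V_G = V_DD·R_2/(R_1+R_2) = 17×27/207 = 2.22 V.
Assume saturation: I_D = (k_n/2)(V_GS − V_t)² with V_GS = V_G − I_D·R_S = 2.22 − 1·I_D.
Substituting gives 1.3·I_D² − 2.35·I_D + 0.348 = 0, with roots I_D = 0.163 or 1.64 mA.
The root I_D = 1.64 mA gives V_GS = 0.577 V ≤ V_t, so take I_D = 0.163 mA.
Then V_GS = 2.05 V and V_DS = V_DD − I_D(R_D+R_S) = 17 − 0.163×5.7 = 16.1 V.
Saturation requires V_DS ≥ V_GS − V_t = 0.354 V; 16.1 ≥ 0.354 ✓.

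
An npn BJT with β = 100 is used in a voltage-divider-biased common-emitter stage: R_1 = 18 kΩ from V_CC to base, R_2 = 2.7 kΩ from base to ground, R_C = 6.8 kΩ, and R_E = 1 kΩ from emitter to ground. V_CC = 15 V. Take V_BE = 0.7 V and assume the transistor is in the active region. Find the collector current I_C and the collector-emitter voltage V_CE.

I_C ≈ 1.2 mA, V_CE ≈ 5.5 V

Thevenize the base divider: V_Th = V_CC·R_2/(R_1+R_2) = 15×2.7/20.7 = 1.96 V, R_Th = R_1‖R_2 = 2.35 kΩ.
Base-emitter loop: V_Th = I_B·R_Th + V_BE + (β+1)I_B·R_E, so I_B = (1.96 − 0.7) / (2.35 + 101×1) = 0.0122 mA.
I_C = β·I_B = 100×0.0122 = 1.22 mA, and I_E = (β+1)I_B = 1.23 mA.
V_CE = V_CC − I_C·R_C − I_E·R_E = 15 − 1.22×6.8 − 1.23×1 = 5.5 V.
V_CE = 5.5 V > 0.2 V confirms active-region operation.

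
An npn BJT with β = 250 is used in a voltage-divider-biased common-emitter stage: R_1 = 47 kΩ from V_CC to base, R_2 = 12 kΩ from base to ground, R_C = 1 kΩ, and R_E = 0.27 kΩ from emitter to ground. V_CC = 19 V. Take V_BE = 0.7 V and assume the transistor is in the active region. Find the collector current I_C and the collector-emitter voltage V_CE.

I_C ≈ 10 mA, V_CE ≈ 6 V

Thevenize the base divider: V_Th = V_CC·R_2/(R_1+R_2) = 19×12/59 = 3.86 V, R_Th = R_1‖R_2 = 9.56 kΩ.
Base-emitter loop: V_Th = I_B·R_Th + V_BE + (β+1)I_B·R_E, so I_B = (3.86 − 0.7) / (9.56 + 251×0.27) = 0.0409 mA.
I_C = β·I_B = 250×0.0409 = 10.2 mA, and I_E = (β+1)I_B = 10.3 mA.
V_CE = V_CC − I_C·R_C − I_E·R_E = 19 − 10.2×1 − 10.3×0.27 = 6 V.
V_CE = 6 V > 0.2 V confirms active-region operation.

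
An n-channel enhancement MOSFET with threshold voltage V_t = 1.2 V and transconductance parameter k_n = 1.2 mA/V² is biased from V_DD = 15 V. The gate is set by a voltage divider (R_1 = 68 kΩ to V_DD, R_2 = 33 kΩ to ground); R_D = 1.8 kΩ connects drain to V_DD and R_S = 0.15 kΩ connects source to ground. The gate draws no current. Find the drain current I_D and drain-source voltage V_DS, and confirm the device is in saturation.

I_D ≈ 5.1 mA, V_DS ≈ 5 V

V_G = V_DD·R_2/(R_1+R_2) = 15×33/101 = 4.9 V.
Assume saturation: I_D = (k_n/2)(V_GS − V_t)² with V_GS = V_G − I_D·R_S = 4.9 − 0.15·I_D.
Substituting gives 0.0135·I_D² − 1.67·I_D + 8.22 = 0, with roots I_D = 5.15 or 118 mA.
The root I_D = 118 mA gives V_GS = -12.8 V ≤ V_t, so take I_D = 5.15 mA.
Then V_GS = 4.13 V and V_DS = V_DD − I_D(R_D+R_S) = 15 − 5.15×1.95 = 4.96 V.
Saturation requires V_DS ≥ V_GS − V_t = 2.93 V; 4.96 ≥ 2.93 ✓.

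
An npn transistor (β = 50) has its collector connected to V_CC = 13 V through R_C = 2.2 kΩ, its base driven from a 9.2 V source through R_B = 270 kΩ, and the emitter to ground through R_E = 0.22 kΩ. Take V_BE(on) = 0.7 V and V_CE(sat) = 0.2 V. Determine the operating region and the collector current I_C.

Assume active. Base-emitter loop: I_B = (V_BB − V_BE)/(R_B + (β+1)R_E) = (9.2 − 0.7)/(270 + 51×0.22) = 0.0302 mA.
I_C = β·I_B = 50×0.0302 = 1.51 mA.
V_CE = V_CC − I_C·R_C − I_E·R_E = 13 − 1.51×2.2 − 1.54×0.22 = 9.34 V > V_CE(sat), so the active-region assumption holds.

active; I_C ≈ 1.5 mA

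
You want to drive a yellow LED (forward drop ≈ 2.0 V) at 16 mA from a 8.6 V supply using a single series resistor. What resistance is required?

The resistor drops V_S − V_D = 8.6 − 2.0 = 6.6 V at 16 mA.
R = 6.6 V / 16 mA = 0.412 kΩ.

R ≈ 0.41 kΩ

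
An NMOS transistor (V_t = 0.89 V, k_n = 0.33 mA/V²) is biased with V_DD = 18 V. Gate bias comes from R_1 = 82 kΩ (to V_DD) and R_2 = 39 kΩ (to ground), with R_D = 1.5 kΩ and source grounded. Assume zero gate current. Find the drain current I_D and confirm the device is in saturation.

V_G = V_DD·R_2/(R_1+R_2) = 18×39/121 = 5.8 V. With the source grounded, V_GS = V_G = 5.8 V.
Assume saturation: I_D = (k_n/2)(V_GS − V_t)² = (0.33/2)×(5.8 − 0.89)² = 0.165×4.91² = 3.98 mA.
V_DS = V_DD − I_D·R_D = 18 − 3.98×1.5 = 12 V.
Saturation requires V_DS ≥ V_GS − V_t = 4.91 V; 12 ≥ 4.91 ✓.

I_D ≈ 4 mA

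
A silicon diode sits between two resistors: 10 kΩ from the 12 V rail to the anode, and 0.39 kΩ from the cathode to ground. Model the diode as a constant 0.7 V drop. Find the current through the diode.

The two resistors are in series with the diode, so KVL gives 12 = I·10 + 0.7 + I·0.39.
I = (12 − 0.7) / (10 + 0.39) kΩ = 11.3 / 10.4 = 1.09 mA.

I ≈ 1.1 mA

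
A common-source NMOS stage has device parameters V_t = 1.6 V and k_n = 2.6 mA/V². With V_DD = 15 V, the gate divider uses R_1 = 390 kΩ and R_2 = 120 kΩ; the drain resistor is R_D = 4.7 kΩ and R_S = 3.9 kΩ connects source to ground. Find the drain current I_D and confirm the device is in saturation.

I_D ≈ 0.36 mA

V_G = V_DD·R_2/(R_1+R_2) = 15×120/510 = 3.53 V.
Assume saturation: I_D = (k_n/2)(V_GS − V_t)² with V_GS = V_G − I_D·R_S = 3.53 − 3.9·I_D.
Substituting gives 19.8·I_D² − 20.6·I_D + 4.84 = 0, with roots I_D = 0.36 or 0.68 mA.
The root I_D = 0.68 mA gives V_GS = 0.877 V ≤ V_t, so take I_D = 0.36 mA.
Then V_GS = 2.13 V and V_DS = V_DD − I_D(R_D+R_S) = 15 − 0.36×8.6 = 11.9 V.
Saturation requires V_DS ≥ V_GS − V_t = 0.526 V; 11.9 ≥ 0.526 ✓.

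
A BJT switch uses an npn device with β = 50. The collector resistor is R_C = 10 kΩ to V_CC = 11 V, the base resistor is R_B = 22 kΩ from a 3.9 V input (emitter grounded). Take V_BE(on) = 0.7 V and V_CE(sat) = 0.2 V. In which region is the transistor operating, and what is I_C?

saturation; I_C ≈ 1.1 mA

Assume active: I_B = (3.9 − 0.7)/22 = 0.145 mA, giving I_C = β·I_B = 7.27 mA.
But then V_CE = 11 − 7.27×10 = -61.7 V < V_CE(sat) = 0.2 V — impossible in the active region.
So the transistor is saturated. With V_CE = 0.2 V, I_C = (V_CC − 0.2)/R_C = 10.8/10 = 1.08 mA.
Check: β·I_B = 7.27 mA > I_C = 1.08 mA, confirming saturation.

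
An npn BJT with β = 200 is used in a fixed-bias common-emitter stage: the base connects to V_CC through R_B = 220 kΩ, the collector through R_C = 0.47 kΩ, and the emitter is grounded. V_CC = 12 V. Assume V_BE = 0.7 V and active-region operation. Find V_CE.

Base loop: V_CC = I_B·R_B + V_BE, so I_B = (12 − 0.7)/220 kΩ = 0.0514 mA.
In the active region I_C = β·I_B = 200 × 0.0514 = 10.3 mA.
Collector loop: V_CE = V_CC − I_C·R_C = 12 − 10.3×0.47 = 7.17 V.
Since V_CE = 7.17 V > V_CE(sat) ≈ 0.2 V, the transistor is in the active region as assumed.

V_CE ≈ 7.2 V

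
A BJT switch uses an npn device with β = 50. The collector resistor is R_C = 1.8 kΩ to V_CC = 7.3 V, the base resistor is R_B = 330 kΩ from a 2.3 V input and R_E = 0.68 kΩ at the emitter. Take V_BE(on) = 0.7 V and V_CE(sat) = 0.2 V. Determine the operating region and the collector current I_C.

active; I_C ≈ 0.22 mA

Assume active. Base-emitter loop: I_B = (V_BB − V_BE)/(R_B + (β+1)R_E) = (2.3 − 0.7)/(330 + 51×0.68) = 0.00439 mA.
I_C = β·I_B = 50×0.00439 = 0.219 mA.
V_CE = V_CC − I_C·R_C − I_E·R_E = 7.3 − 0.219×1.8 − 0.224×0.68 = 6.75 V > V_CE(sat), so the active-region assumption holds.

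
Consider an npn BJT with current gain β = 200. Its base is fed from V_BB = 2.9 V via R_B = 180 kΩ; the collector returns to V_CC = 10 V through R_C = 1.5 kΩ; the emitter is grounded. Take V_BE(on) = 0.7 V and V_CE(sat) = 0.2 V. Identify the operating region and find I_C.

Assume active. Base-emitter loop: I_B = (V_BB − V_BE)/R_B = (2.9 − 0.7)/180 = 0.0122 mA.
I_C = β·I_B = 200×0.0122 = 2.44 mA.
V_CE = V_CC − I_C·R_C = 10 − 2.44×1.5 = 6.33 V > V_CE(sat), so the active-region assumption holds.

active; I_C ≈ 2.4 mA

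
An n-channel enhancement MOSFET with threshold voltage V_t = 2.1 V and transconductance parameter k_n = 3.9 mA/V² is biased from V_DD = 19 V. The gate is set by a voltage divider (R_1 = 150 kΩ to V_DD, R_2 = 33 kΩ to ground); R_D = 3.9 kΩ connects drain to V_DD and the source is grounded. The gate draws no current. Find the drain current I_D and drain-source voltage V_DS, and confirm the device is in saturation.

V_G = V_DD·R_2/(R_1+R_2) = 19×33/183 = 3.43 V. With the source grounded, V_GS = V_G = 3.43 V.
Assume saturation: I_D = (k_n/2)(V_GS − V_t)² = (3.9/2)×(3.43 − 2.1)² = 1.95×1.33² = 3.43 mA.
V_DS = V_DD − I_D·R_D = 19 − 3.43×3.9 = 5.62 V.
Saturation requires V_DS ≥ V_GS − V_t = 1.33 V; 5.62 ≥ 1.33 ✓.

I_D ≈ 3.4 mA, V_DS ≈ 5.6 V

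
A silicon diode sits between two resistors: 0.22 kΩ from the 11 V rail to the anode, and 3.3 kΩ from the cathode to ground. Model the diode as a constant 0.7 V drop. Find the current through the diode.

I ≈ 2.9 mA

The two resistors are in series with the diode, so KVL gives 11 = I·0.22 + 0.7 + I·3.3.
I = (11 − 0.7) / (0.22 + 3.3) kΩ = 10.3 / 3.52 = 2.93 mA.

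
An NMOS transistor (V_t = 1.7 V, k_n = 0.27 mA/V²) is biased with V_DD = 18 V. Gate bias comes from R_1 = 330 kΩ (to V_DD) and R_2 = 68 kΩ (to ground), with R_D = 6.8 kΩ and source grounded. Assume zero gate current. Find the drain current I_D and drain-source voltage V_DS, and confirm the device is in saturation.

V_G = V_DD·R_2/(R_1+R_2) = 18×68/398 = 3.08 V. With the source grounded, V_GS = V_G = 3.08 V.
Assume saturation: I_D = (k_n/2)(V_GS − V_t)² = (0.27/2)×(3.08 − 1.7)² = 0.135×1.38² = 0.255 mA.
V_DS = V_DD − I_D·R_D = 18 − 0.255×6.8 = 16.3 V.
Saturation requires V_DS ≥ V_GS − V_t = 1.38 V; 16.3 ≥ 1.38 ✓.

I_D ≈ 0.26 mA, V_DS ≈ 16 V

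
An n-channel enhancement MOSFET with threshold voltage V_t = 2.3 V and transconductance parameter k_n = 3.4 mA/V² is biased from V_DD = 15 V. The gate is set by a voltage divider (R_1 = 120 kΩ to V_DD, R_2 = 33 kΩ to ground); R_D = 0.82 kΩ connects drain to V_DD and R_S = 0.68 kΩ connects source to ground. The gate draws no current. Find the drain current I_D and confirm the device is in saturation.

V_G = V_DD·R_2/(R_1+R_2) = 15×33/153 = 3.24 V.
Assume saturation: I_D = (k_n/2)(V_GS − V_t)² with V_GS = V_G − I_D·R_S = 3.24 − 0.68·I_D.
Substituting gives 0.786·I_D² − 3.16·I_D + 1.49 = 0, with roots I_D = 0.544 or 3.48 mA.
The root I_D = 3.48 mA gives V_GS = 0.869 V ≤ V_t, so take I_D = 0.544 mA.
Then V_GS = 2.87 V and V_DS = V_DD − I_D(R_D+R_S) = 15 − 0.544×1.5 = 14.2 V.
Saturation requires V_DS ≥ V_GS − V_t = 0.566 V; 14.2 ≥ 0.566 ✓.

I_D ≈ 0.54 mA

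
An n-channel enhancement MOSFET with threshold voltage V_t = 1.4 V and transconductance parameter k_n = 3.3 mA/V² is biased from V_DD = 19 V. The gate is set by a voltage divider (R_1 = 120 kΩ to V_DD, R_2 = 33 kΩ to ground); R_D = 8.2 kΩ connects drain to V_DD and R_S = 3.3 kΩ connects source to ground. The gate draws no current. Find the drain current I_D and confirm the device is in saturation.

I_D ≈ 0.63 mA

V_G = V_DD·R_2/(R_1+R_2) = 19×33/153 = 4.1 V.
Assume saturation: I_D = (k_n/2)(V_GS − V_t)² with V_GS = V_G − I_D·R_S = 4.1 − 3.3·I_D.
Substituting gives 18·I_D² − 30.4·I_D + 12 = 0, with roots I_D = 0.63 or 1.06 mA.
The root I_D = 1.06 mA gives V_GS = 0.598 V ≤ V_t, so take I_D = 0.63 mA.
Then V_GS = 2.02 V and V_DS = V_DD − I_D(R_D+R_S) = 19 − 0.63×11.5 = 11.8 V.
Saturation requires V_DS ≥ V_GS − V_t = 0.618 V; 11.8 ≥ 0.618 ✓.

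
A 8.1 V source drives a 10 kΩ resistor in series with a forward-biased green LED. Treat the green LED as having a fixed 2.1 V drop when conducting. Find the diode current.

I ≈ 0.6 mA

KVL around the loop: 8.1 = V_D + I·R = 2.1 + I × 10 kΩ.
So I = (8.1 − 2.1) / 10 kΩ = 6 / 10 = 0.6 mA.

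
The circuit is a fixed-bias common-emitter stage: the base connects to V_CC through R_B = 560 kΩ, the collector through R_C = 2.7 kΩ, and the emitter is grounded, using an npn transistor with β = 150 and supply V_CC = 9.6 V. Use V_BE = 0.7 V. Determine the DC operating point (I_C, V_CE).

I_C ≈ 2.4 mA, V_CE ≈ 3.2 V

Base loop: V_CC = I_B·R_B + V_BE, so I_B = (9.6 − 0.7)/560 kΩ = 0.0159 mA.
In the active region I_C = β·I_B = 150 × 0.0159 = 2.38 mA.
Collector loop: V_CE = V_CC − I_C·R_C = 9.6 − 2.38×2.7 = 3.16 V.
Since V_CE = 3.16 V > V_CE(sat) ≈ 0.2 V, the transistor is in the active region as assumed.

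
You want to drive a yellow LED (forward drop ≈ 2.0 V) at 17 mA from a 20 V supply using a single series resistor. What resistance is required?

The resistor drops V_S − V_D = 20 − 2.0 = 18 V at 17 mA.
R = 18 V / 17 mA = 1.06 kΩ.

R ≈ 1.1 kΩ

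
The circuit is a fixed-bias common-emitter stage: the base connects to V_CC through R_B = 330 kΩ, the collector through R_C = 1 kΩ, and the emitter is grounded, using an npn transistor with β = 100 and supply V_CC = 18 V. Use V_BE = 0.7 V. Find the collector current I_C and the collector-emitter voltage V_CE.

Base loop: V_CC = I_B·R_B + V_BE, so I_B = (18 − 0.7)/330 kΩ = 0.0524 mA.
In the active region I_C = β·I_B = 100 × 0.0524 = 5.24 mA.
Collector loop: V_CE = V_CC − I_C·R_C = 18 − 5.24×1 = 12.8 V.
Since V_CE = 12.8 V > V_CE(sat) ≈ 0.2 V, the transistor is in the active region as assumed.

I_C ≈ 5.2 mA, V_CE ≈ 13 V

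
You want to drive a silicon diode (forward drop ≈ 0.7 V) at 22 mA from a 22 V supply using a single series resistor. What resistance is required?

R ≈ 0.97 kΩ

The resistor drops V_S − V_D = 22 − 0.7 = 21.3 V at 22 mA.
R = 21.3 V / 22 mA = 0.968 kΩ.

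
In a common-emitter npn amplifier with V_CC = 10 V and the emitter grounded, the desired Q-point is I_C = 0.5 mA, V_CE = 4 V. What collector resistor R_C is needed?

R_C ≈ 12 kΩ

Collector loop: V_CC = I_C·R_C + V_CE.
R_C = (V_CC − V_CE)/I_C = (10 − 4)/0.5 = 12 kΩ.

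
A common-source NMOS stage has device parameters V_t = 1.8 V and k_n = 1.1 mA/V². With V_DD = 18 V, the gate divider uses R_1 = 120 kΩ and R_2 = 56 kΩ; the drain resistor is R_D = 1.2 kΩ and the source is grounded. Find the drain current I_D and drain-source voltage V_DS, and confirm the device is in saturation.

I_D ≈ 8.5 mA, V_DS ≈ 7.8 V

V_G = V_DD·R_2/(R_1+R_2) = 18×56/176 = 5.73 V. With the source grounded, V_GS = V_G = 5.73 V.
Assume saturation: I_D = (k_n/2)(V_GS − V_t)² = (1.1/2)×(5.73 − 1.8)² = 0.55×3.93² = 8.48 mA.
V_DS = V_DD − I_D·R_D = 18 − 8.48×1.2 = 7.82 V.
Saturation requires V_DS ≥ V_GS − V_t = 3.93 V; 7.82 ≥ 3.93 ✓.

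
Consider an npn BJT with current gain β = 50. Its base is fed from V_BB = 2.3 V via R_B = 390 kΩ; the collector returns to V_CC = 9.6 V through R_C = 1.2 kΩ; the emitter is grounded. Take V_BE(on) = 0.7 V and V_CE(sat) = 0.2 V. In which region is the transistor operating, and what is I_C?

active; I_C ≈ 0.21 mA

Assume active. Base-emitter loop: I_B = (V_BB − V_BE)/R_B = (2.3 − 0.7)/390 = 0.0041 mA.
I_C = β·I_B = 50×0.0041 = 0.205 mA.
V_CE = V_CC − I_C·R_C = 9.6 − 0.205×1.2 = 9.35 V > V_CE(sat), so the active-region assumption holds.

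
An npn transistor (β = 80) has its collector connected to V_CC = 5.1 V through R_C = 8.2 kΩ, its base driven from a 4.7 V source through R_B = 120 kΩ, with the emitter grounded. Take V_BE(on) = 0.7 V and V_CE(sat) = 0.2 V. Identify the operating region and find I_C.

Assume active: I_B = (4.7 − 0.7)/120 = 0.0333 mA, giving I_C = β·I_B = 2.67 mA.
But then V_CE = 5.1 − 2.67×8.2 = -16.8 V < V_CE(sat) = 0.2 V — impossible in the active region.
So the transistor is saturated. With V_CE = 0.2 V, I_C = (V_CC − 0.2)/R_C = 4.9/8.2 = 0.598 mA.
Check: β·I_B = 2.67 mA > I_C = 0.598 mA, confirming saturation.

saturation; I_C ≈ 0.6 mA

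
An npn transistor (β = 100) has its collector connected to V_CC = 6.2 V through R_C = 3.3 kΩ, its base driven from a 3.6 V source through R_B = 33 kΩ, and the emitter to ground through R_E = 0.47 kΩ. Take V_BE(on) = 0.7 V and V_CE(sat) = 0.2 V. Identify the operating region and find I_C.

Assume active: I_B = (3.6 − 0.7)/(33 + 101×0.47) = 0.036 mA, I_C = β·I_B = 3.6 mA.
Then V_CE = 6.2 − 3.6×3.3 − 3.64×0.47 = -7.4 V < 0.2 V — the active assumption fails.
Re-solve with V_CE = 0.2 V. KCL at the emitter: V_E/R_E = (V_BB−0.7−V_E)/R_B + (V_CC−0.2−V_E)/R_C, giving V_E = 0.775 V.
I_C = (V_CC − 0.2 − V_E)/R_C = (6 − 0.775)/3.3 = 1.58 mA.
Check: I_B = (2.9 − 0.775)/33 = 0.0644 mA, and β·I_B = 6.44 mA > I_C, confirming saturation.

saturation; I_C ≈ 1.6 mA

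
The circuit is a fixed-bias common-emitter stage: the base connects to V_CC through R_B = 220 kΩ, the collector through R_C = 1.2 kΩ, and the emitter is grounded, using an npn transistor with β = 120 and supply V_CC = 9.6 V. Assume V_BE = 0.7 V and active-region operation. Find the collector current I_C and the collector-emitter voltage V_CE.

I_C ≈ 4.9 mA, V_CE ≈ 3.8 V

Base loop: V_CC = I_B·R_B + V_BE, so I_B = (9.6 − 0.7)/220 kΩ = 0.0405 mA.
In the active region I_C = β·I_B = 120 × 0.0405 = 4.85 mA.
Collector loop: V_CE = V_CC − I_C·R_C = 9.6 − 4.85×1.2 = 3.77 V.
Since V_CE = 3.77 V > V_CE(sat) ≈ 0.2 V, the transistor is in the active region as assumed.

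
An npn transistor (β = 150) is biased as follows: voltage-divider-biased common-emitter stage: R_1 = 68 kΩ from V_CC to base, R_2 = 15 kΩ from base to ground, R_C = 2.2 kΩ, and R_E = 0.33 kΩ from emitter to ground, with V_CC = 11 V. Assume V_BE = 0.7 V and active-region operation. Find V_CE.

Thevenize the base divider: V_Th = V_CC·R_2/(R_1+R_2) = 11×15/83 = 1.99 V, R_Th = R_1‖R_2 = 12.3 kΩ.
Base-emitter loop: V_Th = I_B·R_Th + V_BE + (β+1)I_B·R_E, so I_B = (1.99 − 0.7) / (12.3 + 151×0.33) = 0.0207 mA.
I_C = β·I_B = 150×0.0207 = 3.11 mA, and I_E = (β+1)I_B = 3.13 mA.
V_CE = V_CC − I_C·R_C − I_E·R_E = 11 − 3.11×2.2 − 3.13×0.33 = 3.12 V.
V_CE = 3.12 V > 0.2 V confirms active-region operation.

V_CE ≈ 3.1 V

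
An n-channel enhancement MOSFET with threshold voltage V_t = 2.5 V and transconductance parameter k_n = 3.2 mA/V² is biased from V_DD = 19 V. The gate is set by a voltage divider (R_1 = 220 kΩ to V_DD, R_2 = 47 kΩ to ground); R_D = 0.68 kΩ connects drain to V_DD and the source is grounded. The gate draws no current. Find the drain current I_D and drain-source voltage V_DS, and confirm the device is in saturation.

I_D ≈ 1.1 mA, V_DS ≈ 18 V

V_G = V_DD·R_2/(R_1+R_2) = 19×47/267 = 3.34 V. With the source grounded, V_GS = V_G = 3.34 V.
Assume saturation: I_D = (k_n/2)(V_GS − V_t)² = (3.2/2)×(3.34 − 2.5)² = 1.6×0.845² = 1.14 mA.
V_DS = V_DD − I_D·R_D = 19 − 1.14×0.68 = 18.2 V.
Saturation requires V_DS ≥ V_GS − V_t = 0.845 V; 18.2 ≥ 0.845 ✓.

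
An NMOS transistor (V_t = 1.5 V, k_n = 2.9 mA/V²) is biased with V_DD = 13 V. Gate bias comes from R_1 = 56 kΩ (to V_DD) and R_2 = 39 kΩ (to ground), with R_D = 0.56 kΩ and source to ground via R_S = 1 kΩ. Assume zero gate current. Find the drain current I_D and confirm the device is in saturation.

I_D ≈ 2.5 mA

V_G = V_DD·R_2/(R_1+R_2) = 13×39/95 = 5.34 V.
Assume saturation: I_D = (k_n/2)(V_GS − V_t)² with V_GS = V_G − I_D·R_S = 5.34 − 1·I_D.
Substituting gives 1.45·I_D² − 12.1·I_D + 21.3 = 0, with roots I_D = 2.52 or 5.84 mA.
The root I_D = 5.84 mA gives V_GS = -0.508 V ≤ V_t, so take I_D = 2.52 mA.
Then V_GS = 2.82 V and V_DS = V_DD − I_D(R_D+R_S) = 13 − 2.52×1.56 = 9.07 V.
Saturation requires V_DS ≥ V_GS − V_t = 1.32 V; 9.07 ≥ 1.32 ✓.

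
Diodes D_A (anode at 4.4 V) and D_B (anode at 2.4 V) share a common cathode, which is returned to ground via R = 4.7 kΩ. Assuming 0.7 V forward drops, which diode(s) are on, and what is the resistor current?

Only D_A conducts; I_R ≈ 0.79 mA

Assume both conduct. Then node N would need to be at both 4.4−0.7 = 3.7 V and 2.4−0.7 = 1.7 V, which is impossible.
Assume only D_A conducts: V_N = 4.4 − 0.7 = 3.7 V, so I_R = 3.7/4.7 = 0.787 mA.
Check D_B: its anode-to-cathode voltage is 2.4 − 3.7 = -1.3 V < 0.7 V, so it is off. The assumption is consistent.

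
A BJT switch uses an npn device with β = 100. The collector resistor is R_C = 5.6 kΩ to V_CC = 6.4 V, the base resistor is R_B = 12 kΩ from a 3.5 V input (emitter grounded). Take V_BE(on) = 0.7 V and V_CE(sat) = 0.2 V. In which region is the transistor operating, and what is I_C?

saturation; I_C ≈ 1.1 mA

Assume active: I_B = (3.5 − 0.7)/12 = 0.233 mA, giving I_C = β·I_B = 23.3 mA.
But then V_CE = 6.4 − 23.3×5.6 = -124 V < V_CE(sat) = 0.2 V — impossible in the active region.
So the transistor is saturated. With V_CE = 0.2 V, I_C = (V_CC − 0.2)/R_C = 6.2/5.6 = 1.11 mA.
Check: β·I_B = 23.3 mA > I_C = 1.11 mA, confirming saturation.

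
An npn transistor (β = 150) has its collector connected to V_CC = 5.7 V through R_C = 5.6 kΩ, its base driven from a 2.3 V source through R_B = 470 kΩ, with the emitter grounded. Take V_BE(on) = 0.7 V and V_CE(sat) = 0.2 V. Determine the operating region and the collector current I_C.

active; I_C ≈ 0.51 mA

Assume active. Base-emitter loop: I_B = (V_BB − V_BE)/R_B = (2.3 − 0.7)/470 = 0.0034 mA.
I_C = β·I_B = 150×0.0034 = 0.511 mA.
V_CE = V_CC − I_C·R_C = 5.7 − 0.511×5.6 = 2.84 V > V_CE(sat), so the active-region assumption holds.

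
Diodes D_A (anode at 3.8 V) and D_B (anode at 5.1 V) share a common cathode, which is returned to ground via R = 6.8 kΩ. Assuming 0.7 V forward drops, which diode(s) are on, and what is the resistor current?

Only D_B conducts; I_R ≈ 0.65 mA

Assume both conduct. Then node N would need to be at both 3.8−0.7 = 3.1 V and 5.1−0.7 = 4.4 V, which is impossible.
Assume only D_B conducts: V_N = 5.1 − 0.7 = 4.4 V, so I_R = 4.4/6.8 = 0.647 mA.
Check D_A: its anode-to-cathode voltage is 3.8 − 4.4 = -0.6 V < 0.7 V, so it is off. The assumption is consistent.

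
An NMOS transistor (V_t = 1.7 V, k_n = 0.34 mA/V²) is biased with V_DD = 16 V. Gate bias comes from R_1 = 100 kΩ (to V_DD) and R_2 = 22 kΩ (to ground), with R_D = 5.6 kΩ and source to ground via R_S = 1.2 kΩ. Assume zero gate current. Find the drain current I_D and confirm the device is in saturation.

V_G = V_DD·R_2/(R_1+R_2) = 16×22/122 = 2.89 V.
Assume saturation: I_D = (k_n/2)(V_GS − V_t)² with V_GS = V_G − I_D·R_S = 2.89 − 1.2·I_D.
Substituting gives 0.245·I_D² − 1.48·I_D + 0.239 = 0, with roots I_D = 0.165 or 5.89 mA.
The root I_D = 5.89 mA gives V_GS = -4.19 V ≤ V_t, so take I_D = 0.165 mA.
Then V_GS = 2.69 V and V_DS = V_DD − I_D(R_D+R_S) = 16 − 0.165×6.8 = 14.9 V.
Saturation requires V_DS ≥ V_GS − V_t = 0.987 V; 14.9 ≥ 0.987 ✓.

I_D ≈ 0.17 mA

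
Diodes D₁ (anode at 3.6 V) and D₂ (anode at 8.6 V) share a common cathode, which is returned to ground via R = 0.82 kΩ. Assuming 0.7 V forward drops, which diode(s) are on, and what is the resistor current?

Assume both conduct. Then node N would need to be at both 3.6−0.7 = 2.9 V and 8.6−0.7 = 7.9 V, which is impossible.
Assume only D₂ conducts: V_N = 8.6 − 0.7 = 7.9 V, so I_R = 7.9/0.82 = 9.63 mA.
Check D₁: its anode-to-cathode voltage is 3.6 − 7.9 = -4.3 V < 0.7 V, so it is off. The assumption is consistent.

Only D₂ conducts; I_R ≈ 9.6 mA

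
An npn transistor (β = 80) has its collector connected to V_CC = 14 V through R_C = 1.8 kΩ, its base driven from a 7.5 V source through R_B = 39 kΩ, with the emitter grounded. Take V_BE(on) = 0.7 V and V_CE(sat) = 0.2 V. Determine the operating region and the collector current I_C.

saturation; I_C ≈ 7.7 mA

Assume active: I_B = (7.5 − 0.7)/39 = 0.174 mA, giving I_C = β·I_B = 13.9 mA.
But then V_CE = 14 − 13.9×1.8 = -11.1 V < V_CE(sat) = 0.2 V — impossible in the active region.
So the transistor is saturated. With V_CE = 0.2 V, I_C = (V_CC − 0.2)/R_C = 13.8/1.8 = 7.67 mA.
Check: β·I_B = 13.9 mA > I_C = 7.67 mA, confirming saturation.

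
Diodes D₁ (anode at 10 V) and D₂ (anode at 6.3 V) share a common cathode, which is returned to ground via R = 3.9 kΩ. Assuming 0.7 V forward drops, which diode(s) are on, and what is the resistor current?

Only D₁ conducts; I_R ≈ 2.4 mA

Assume both conduct. Then node N would need to be at both 10−0.7 = 9.3 V and 6.3−0.7 = 5.6 V, which is impossible.
Assume only D₁ conducts: V_N = 10 − 0.7 = 9.3 V, so I_R = 9.3/3.9 = 2.38 mA.
Check D₂: its anode-to-cathode voltage is 6.3 − 9.3 = -3 V < 0.7 V, so it is off. The assumption is consistent.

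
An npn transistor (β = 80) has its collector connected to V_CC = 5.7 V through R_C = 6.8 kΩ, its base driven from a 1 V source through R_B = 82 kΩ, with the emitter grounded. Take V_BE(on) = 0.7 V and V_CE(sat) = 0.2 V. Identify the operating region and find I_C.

Assume active. Base-emitter loop: I_B = (V_BB − V_BE)/R_B = (1 − 0.7)/82 = 0.00366 mA.
I_C = β·I_B = 80×0.00366 = 0.293 mA.
V_CE = V_CC − I_C·R_C = 5.7 − 0.293×6.8 = 3.71 V > V_CE(sat), so the active-region assumption holds.

active; I_C ≈ 0.29 mA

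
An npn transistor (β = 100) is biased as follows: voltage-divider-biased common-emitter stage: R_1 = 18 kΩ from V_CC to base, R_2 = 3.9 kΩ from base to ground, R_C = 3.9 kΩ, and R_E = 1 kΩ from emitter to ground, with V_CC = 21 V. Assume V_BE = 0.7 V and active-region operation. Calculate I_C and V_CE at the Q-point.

I_C ≈ 2.9 mA, V_CE ≈ 6.7 V

Thevenize the base divider: V_Th = V_CC·R_2/(R_1+R_2) = 21×3.9/21.9 = 3.74 V, R_Th = R_1‖R_2 = 3.21 kΩ.
Base-emitter loop: V_Th = I_B·R_Th + V_BE + (β+1)I_B·R_E, so I_B = (3.74 − 0.7) / (3.21 + 101×1) = 0.0292 mA.
I_C = β·I_B = 100×0.0292 = 2.92 mA, and I_E = (β+1)I_B = 2.95 mA.
V_CE = V_CC − I_C·R_C − I_E·R_E = 21 − 2.92×3.9 − 2.95×1 = 6.68 V.
V_CE = 6.68 V > 0.2 V confirms active-region operation.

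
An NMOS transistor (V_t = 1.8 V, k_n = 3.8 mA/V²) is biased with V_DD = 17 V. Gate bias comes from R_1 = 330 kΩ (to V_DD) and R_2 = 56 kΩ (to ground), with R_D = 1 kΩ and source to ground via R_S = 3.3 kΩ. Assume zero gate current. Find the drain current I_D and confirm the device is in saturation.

V_G = V_DD·R_2/(R_1+R_2) = 17×56/386 = 2.47 V.
Assume saturation: I_D = (k_n/2)(V_GS − V_t)² with V_GS = V_G − I_D·R_S = 2.47 − 3.3·I_D.
Substituting gives 20.7·I_D² − 9.36·I_D + 0.844 = 0, with roots I_D = 0.124 or 0.328 mA.
The root I_D = 0.328 mA gives V_GS = 1.38 V ≤ V_t, so take I_D = 0.124 mA.
Then V_GS = 2.06 V and V_DS = V_DD − I_D(R_D+R_S) = 17 − 0.124×4.3 = 16.5 V.
Saturation requires V_DS ≥ V_GS − V_t = 0.256 V; 16.5 ≥ 0.256 ✓.

I_D ≈ 0.12 mA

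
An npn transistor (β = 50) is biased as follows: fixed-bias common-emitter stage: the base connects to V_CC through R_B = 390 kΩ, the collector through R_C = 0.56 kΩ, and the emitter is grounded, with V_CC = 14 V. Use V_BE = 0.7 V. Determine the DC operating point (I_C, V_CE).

Base loop: V_CC = I_B·R_B + V_BE, so I_B = (14 − 0.7)/390 kΩ = 0.0341 mA.
In the active region I_C = β·I_B = 50 × 0.0341 = 1.71 mA.
Collector loop: V_CE = V_CC − I_C·R_C = 14 − 1.71×0.56 = 13 V.
Since V_CE = 13 V > V_CE(sat) ≈ 0.2 V, the transistor is in the active region as assumed.

I_C ≈ 1.7 mA, V_CE ≈ 13 V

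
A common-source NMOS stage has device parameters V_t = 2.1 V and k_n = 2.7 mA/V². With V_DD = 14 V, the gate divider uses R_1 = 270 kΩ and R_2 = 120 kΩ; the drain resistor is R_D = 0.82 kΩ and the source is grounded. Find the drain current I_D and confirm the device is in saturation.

V_G = V_DD·R_2/(R_1+R_2) = 14×120/390 = 4.31 V. With the source grounded, V_GS = V_G = 4.31 V.
Assume saturation: I_D = (k_n/2)(V_GS − V_t)² = (2.7/2)×(4.31 − 2.1)² = 1.35×2.21² = 6.58 mA.
V_DS = V_DD − I_D·R_D = 14 − 6.58×0.82 = 8.6 V.
Saturation requires V_DS ≥ V_GS − V_t = 2.21 V; 8.6 ≥ 2.21 ✓.

I_D ≈ 6.6 mA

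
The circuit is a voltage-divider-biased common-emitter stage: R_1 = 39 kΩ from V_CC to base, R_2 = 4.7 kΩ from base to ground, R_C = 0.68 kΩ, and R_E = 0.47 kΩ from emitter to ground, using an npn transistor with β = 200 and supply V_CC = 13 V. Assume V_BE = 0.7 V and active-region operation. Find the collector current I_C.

I_C ≈ 1.4 mA

Thevenize the base divider: V_Th = V_CC·R_2/(R_1+R_2) = 13×4.7/43.7 = 1.4 V, R_Th = R_1‖R_2 = 4.19 kΩ.
Base-emitter loop: V_Th = I_B·R_Th + V_BE + (β+1)I_B·R_E, so I_B = (1.4 − 0.7) / (4.19 + 201×0.47) = 0.00708 mA.
I_C = β·I_B = 200×0.00708 = 1.42 mA, and I_E = (β+1)I_B = 1.42 mA.
V_CE = V_CC − I_C·R_C − I_E·R_E = 13 − 1.42×0.68 − 1.42×0.47 = 11.4 V.
V_CE = 11.4 V > 0.2 V confirms active-region operation.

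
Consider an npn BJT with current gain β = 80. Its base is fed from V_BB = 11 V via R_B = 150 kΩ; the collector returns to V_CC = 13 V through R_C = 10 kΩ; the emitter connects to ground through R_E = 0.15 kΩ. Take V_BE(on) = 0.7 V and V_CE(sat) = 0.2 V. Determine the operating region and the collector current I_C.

saturation; I_C ≈ 1.3 mA

Assume active: I_B = (11 − 0.7)/(150 + 81×0.15) = 0.0635 mA, I_C = β·I_B = 5.08 mA.
Then V_CE = 13 − 5.08×10 − 5.15×0.15 = -38.6 V < 0.2 V — the active assumption fails.
Re-solve with V_CE = 0.2 V. KCL at the emitter: V_E/R_E = (V_BB−0.7−V_E)/R_B + (V_CC−0.2−V_E)/R_C, giving V_E = 0.199 V.
I_C = (V_CC − 0.2 − V_E)/R_C = (12.8 − 0.199)/10 = 1.26 mA.
Check: I_B = (10.3 − 0.199)/150 = 0.0673 mA, and β·I_B = 5.39 mA > I_C, confirming saturation.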